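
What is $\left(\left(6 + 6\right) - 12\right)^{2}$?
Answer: $0$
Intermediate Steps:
$\left(\left(6 + 6\right) - 12\right)^{2} = \left(12 - 12\right)^{2} = 0^{2} = 0$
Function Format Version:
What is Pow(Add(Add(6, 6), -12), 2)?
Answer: 0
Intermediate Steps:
Pow(Add(Add(6, 6), -12), 2) = Pow(Add(12, -12), 2) = Pow(0, 2) = 0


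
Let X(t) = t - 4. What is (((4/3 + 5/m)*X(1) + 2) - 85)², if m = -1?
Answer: 5184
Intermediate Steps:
X(t) = -4 + t
(((4/3 + 5/m)*X(1) + 2) - 85)² = (((4/3 + 5/(-1))*(-4 + 1) + 2) - 85)² = (((4*(⅓) + 5*(-1))*(-3) + 2) - 85)² = (((4/3 - 5)*(-3) + 2) - 85)² = ((-11/3*(-3) + 2) - 85)² = ((11 + 2) - 85)² = (13 - 85)² = (-72)² = 5184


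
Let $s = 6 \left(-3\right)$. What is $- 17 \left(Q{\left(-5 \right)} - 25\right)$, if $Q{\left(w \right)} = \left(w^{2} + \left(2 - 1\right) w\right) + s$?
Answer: $391$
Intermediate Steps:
$s = -18$
$Q{\left(w \right)} = -18 + w + w^{2}$ ($Q{\left(w \right)} = \left(w^{2} + \left(2 - 1\right) w\right) - 18 = \left(w^{2} + 1 w\right) - 18 = \left(w^{2} + w\right) - 18 = \left(w + w^{2}\right) - 18 = -18 + w + w^{2}$)
$- 17 \left(Q{\left(-5 \right)} - 25\right) = - 17 \left(\left(-18 - 5 + \left(-5\right)^{2}\right) - 25\right) = - 17 \left(\left(-18 - 5 + 25\right) - 25\right) = - 17 \left(2 - 25\right) = \left(-17\right) \left(-23\right) = 391$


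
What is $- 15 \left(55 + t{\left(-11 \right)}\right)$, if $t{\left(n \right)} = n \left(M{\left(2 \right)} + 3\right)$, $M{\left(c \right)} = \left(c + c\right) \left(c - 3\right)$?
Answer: $-990$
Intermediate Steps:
$M{\left(c \right)} = 2 c \left(-3 + c\right)$
$t{\left(n \right)} = - n$ ($t{\left(n \right)} = n \left(2 \cdot 2 \left(-3 + 2\right) + 3\right) = n \left(2 \cdot 2 \left(-1\right) + 3\right) = n \left(-4 + 3\right) = n \left(-1\right) = - n$)
$- 15 \left(55 + t{\left(-11 \right)}\right) = - 15 \left(55 - -11\right) = - 15 \left(55 + 11\right) = \left(-15\right) 66 = -990$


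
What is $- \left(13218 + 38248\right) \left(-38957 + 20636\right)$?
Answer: $942908586$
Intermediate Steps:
$- \left(13218 + 38248\right) \left(-38957 + 20636\right) = - 51466 \left(-18321\right) = \left(-1\right) \left(-942908586\right) = 942908586$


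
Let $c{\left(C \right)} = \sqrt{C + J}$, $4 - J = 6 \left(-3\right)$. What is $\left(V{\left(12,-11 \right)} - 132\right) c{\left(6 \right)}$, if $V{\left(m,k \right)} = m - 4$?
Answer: $- 248 \sqrt{7} \approx -656.15$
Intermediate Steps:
$J = 22$ ($J = 4 - 6 \left(-3\right) = 4 - -18 = 4 + 18 = 22$)
$V{\left(m,k \right)} = -4 + m$ ($V{\left(m,k \right)} = m - 4 = -4 + m$)
$c{\left(C \right)} = \sqrt{22 + C}$ ($c{\left(C \right)} = \sqrt{C + 22} = \sqrt{22 + C}$)
$\left(V{\left(12,-11 \right)} - 132\right) c{\left(6 \right)} = \left(\left(-4 + 12\right) - 132\right) \sqrt{22 + 6} = \left(8 - 132\right) \sqrt{28} = - 124 \cdot 2 \sqrt{7} = - 248 \sqrt{7}$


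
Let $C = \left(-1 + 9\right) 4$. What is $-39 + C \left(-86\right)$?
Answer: $-2791$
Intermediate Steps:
$C = 32$ ($C = 8 \cdot 4 = 32$)
$-39 + C \left(-86\right) = -39 + 32 \left(-86\right) = -39 - 2752 = -2791$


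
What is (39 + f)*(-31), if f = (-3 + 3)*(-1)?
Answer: -1209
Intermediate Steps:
f = 0 (f = 0*(-1) = 0)
(39 + f)*(-31) = (39 + 0)*(-31) = 39*(-31) = -1209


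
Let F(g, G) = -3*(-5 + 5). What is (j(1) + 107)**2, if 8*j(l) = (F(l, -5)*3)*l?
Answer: 11449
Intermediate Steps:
F(g, G) = 0 (F(g, G) = -3*0 = 0)
j(l) = 0 (j(l) = ((0*3)*l)/8 = (0*l)/8 = (1/8)*0 = 0)
(j(1) + 107)**2 = (0 + 107)**2 = 107**2 = 11449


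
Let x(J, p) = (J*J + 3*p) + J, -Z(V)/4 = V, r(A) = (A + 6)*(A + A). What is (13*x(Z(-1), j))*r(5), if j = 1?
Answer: 32890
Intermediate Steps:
r(A) = 2*A*(6 + A) (r(A) = (6 + A)*(2*A) = 2*A*(6 + A))
Z(V) = -4*V
x(J, p) = J + J² + 3*p (x(J, p) = (J² + 3*p) + J = J + J² + 3*p)
(13*x(Z(-1), j))*r(5) = (13*(-4*(-1) + (-4*(-1))² + 3*1))*(2*5*(6 + 5)) = (13*(4 + 4² + 3))*(2*5*11) = (13*(4 + 16 + 3))*110 = (13*23)*110 = 299*110 = 32890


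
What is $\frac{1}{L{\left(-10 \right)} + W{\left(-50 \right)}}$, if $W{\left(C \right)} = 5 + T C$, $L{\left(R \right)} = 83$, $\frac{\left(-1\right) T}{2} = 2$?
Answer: $\frac{1}{288} \approx 0.0034722$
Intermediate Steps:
$T = -4$ ($T = \left(-2\right) 2 = -4$)
$W{\left(C \right)} = 5 - 4 C$
$\frac{1}{L{\left(-10 \right)} + W{\left(-50 \right)}} = \frac{1}{83 + \left(5 - -200\right)} = \frac{1}{83 + \left(5 + 200\right)} = \frac{1}{83 + 205} = \frac{1}{288}$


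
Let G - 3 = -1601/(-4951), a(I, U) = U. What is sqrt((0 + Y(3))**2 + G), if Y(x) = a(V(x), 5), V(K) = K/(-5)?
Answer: 3*sqrt(77141531)/4951 ≈ 5.3220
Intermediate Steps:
V(K) = -K/5 (V(K) = K*(-1/5) = -K/5)
Y(x) = 5
G = 16454/4951 (G = 3 - 1601/(-4951) = 3 - 1601*(-1/4951) = 3 + 1601/4951 = 16454/4951 ≈ 3.3234)
sqrt((0 + Y(3))**2 + G) = sqrt((0 + 5)**2 + 16454/4951) = sqrt(5**2 + 16454/4951) = sqrt(25 + 16454/4951) = sqrt(140229/4951) = 3*sqrt(77141531)/4951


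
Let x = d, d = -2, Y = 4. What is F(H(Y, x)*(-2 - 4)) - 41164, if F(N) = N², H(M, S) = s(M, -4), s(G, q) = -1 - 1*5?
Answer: -39868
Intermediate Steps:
x = -2
s(G, q) = -6 (s(G, q) = -1 - 5 = -6)
H(M, S) = -6
F(H(Y, x)*(-2 - 4)) - 41164 = (-6*(-2 - 4))² - 41164 = (-6*(-6))² - 41164 = 36² - 41164 = 1296 - 41164 = -39868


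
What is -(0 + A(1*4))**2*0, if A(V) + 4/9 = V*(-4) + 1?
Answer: 0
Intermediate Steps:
A(V) = 5/9 - 4*V (A(V) = -4/9 + (V*(-4) + 1) = -4/9 + (-4*V + 1) = -4/9 + (1 - 4*V) = 5/9 - 4*V)
-(0 + A(1*4))**2*0 = -(0 + (5/9 - 4*4))**2*0 = -(0 + (5/9 - 16))**2*0 = -(0 - 139/9)**2*0 = -(-139/9)**2*0 = -19321*0/81 = -1*0 = 0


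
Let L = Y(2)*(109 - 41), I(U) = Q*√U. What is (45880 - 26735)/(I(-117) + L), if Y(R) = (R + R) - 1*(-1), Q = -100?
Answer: 65093/12856 + 57435*I*√13/12856 ≈ 5.0632 + 16.108*I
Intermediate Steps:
Y(R) = 1 + 2*R (Y(R) = 2*R + 1 = 1 + 2*R)
I(U) = -100*√U
L = 340 (L = (1 + 2*2)*(109 - 41) = (1 + 4)*68 = 5*68 = 340)
(45880 - 26735)/(I(-117) + L) = (45880 - 26735)/(-300*I*√13 + 340) = 19145/(-300*I*√13 + 340) = 19145/(340 - 300*I*√13)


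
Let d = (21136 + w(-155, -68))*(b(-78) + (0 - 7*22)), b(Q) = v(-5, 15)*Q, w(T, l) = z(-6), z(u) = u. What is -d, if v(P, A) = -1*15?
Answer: -21468080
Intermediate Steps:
w(T, l) = -6
v(P, A) = -15
b(Q) = -15*Q
d = 21468080 (d = (21136 - 6)*(-15*(-78) + (0 - 7*22)) = 21130*(1170 + (0 - 154)) = 21130*(1170 - 154) = 21130*1016 = 21468080)
-d = -1*21468080 = -21468080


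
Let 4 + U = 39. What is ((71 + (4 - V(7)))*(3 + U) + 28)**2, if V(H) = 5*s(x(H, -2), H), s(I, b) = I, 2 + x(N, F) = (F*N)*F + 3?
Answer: 6927424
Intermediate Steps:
U = 35 (U = -4 + 39 = 35)
x(N, F) = 1 + N*F**2 (x(N, F) = -2 + ((F*N)*F + 3) = -2 + (N*F**2 + 3) = -2 + (3 + N*F**2) = 1 + N*F**2)
V(H) = 5 + 20*H (V(H) = 5*(1 + H*(-2)**2) = 5*(1 + H*4) = 5*(1 + 4*H) = 5 + 20*H)
((71 + (4 - V(7)))*(3 + U) + 28)**2 = ((71 + (4 - (5 + 20*7)))*(3 + 35) + 28)**2 = ((71 + (4 - (5 + 140)))*38 + 28)**2 = ((71 + (4 - 1*145))*38 + 28)**2 = ((71 + (4 - 145))*38 + 28)**2 = ((71 - 141)*38 + 28)**2 = (-70*38 + 28)**2 = (-2660 + 28)**2 = (-2632)**2 = 6927424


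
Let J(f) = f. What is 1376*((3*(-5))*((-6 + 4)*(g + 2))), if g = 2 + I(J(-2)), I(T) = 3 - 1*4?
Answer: 123840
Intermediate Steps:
I(T) = -1 (I(T) = 3 - 4 = -1)
g = 1 (g = 2 - 1 = 1)
1376*((3*(-5))*((-6 + 4)*(g + 2))) = 1376*((3*(-5))*((-6 + 4)*(1 + 2))) = 1376*(-(-30)*3) = 1376*(-15*(-6)) = 1376*90 = 123840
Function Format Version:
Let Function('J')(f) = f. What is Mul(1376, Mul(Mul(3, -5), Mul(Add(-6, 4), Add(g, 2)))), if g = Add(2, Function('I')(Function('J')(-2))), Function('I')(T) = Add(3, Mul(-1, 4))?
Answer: 123840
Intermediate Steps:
Function('I')(T) = -1 (Function('I')(T) = Add(3, -4) = -1)
g = 1 (g = Add(2, -1) = 1)
Mul(1376, Mul(Mul(3, -5), Mul(Add(-6, 4), Add(g, 2)))) = Mul(1376, Mul(Mul(3, -5), Mul(Add(-6, 4), Add(1, 2)))) = Mul(1376, Mul(-15, Mul(-2, 3))) = Mul(1376, Mul(-15, -6)) = Mul(1376, 90) = 123840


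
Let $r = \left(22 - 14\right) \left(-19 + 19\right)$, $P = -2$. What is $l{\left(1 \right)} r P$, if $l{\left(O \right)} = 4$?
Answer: $0$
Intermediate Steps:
$r = 0$ ($r = 8 \cdot 0 = 0$)
$l{\left(1 \right)} r P = 4 \cdot 0 \left(-2\right) = 0 \left(-2\right) = 0$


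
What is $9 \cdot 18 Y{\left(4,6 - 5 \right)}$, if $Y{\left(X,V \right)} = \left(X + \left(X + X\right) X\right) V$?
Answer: $5832$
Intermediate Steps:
$Y{\left(X,V \right)} = V \left(X + 2 X^{2}\right)$ ($Y{\left(X,V \right)} = \left(X + 2 X X\right) V = \left(X + 2 X^{2}\right) V = V \left(X + 2 X^{2}\right)$)
$9 \cdot 18 Y{\left(4,6 - 5 \right)} = 9 \cdot 18 \left(6 - 5\right) 4 \left(1 + 2 \cdot 4\right) = 162 \cdot 1 \cdot 4 \left(1 + 8\right) = 162 \cdot 1 \cdot 4 \cdot 9 = 162 \cdot 36 = 5832$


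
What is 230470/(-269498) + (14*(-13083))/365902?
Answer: -33422806654/24652464299 ≈ -1.3558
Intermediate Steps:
230470/(-269498) + (14*(-13083))/365902 = 230470*(-1/269498) - 183162*1/365902 = -115235/134749 - 91581/182951 = -33422806654/24652464299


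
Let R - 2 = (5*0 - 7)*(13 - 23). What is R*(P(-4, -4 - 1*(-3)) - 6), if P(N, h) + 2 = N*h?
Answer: -288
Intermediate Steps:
R = 72 (R = 2 + (5*0 - 7)*(13 - 23) = 2 + (0 - 7)*(-10) = 2 - 7*(-10) = 2 + 70 = 72)
P(N, h) = -2 + N*h
R*(P(-4, -4 - 1*(-3)) - 6) = 72*((-2 - 4*(-4 - 1*(-3))) - 6) = 72*((-2 - 4*(-4 + 3)) - 6) = 72*((-2 - 4*(-1)) - 6) = 72*((-2 + 4) - 6) = 72*(2 - 6) = 72*(-4) = -288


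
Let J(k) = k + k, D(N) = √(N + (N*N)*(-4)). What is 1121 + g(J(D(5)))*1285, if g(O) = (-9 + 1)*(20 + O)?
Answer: -204479 - 20560*I*√95 ≈ -2.0448e+5 - 2.0039e+5*I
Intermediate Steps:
D(N) = √(N - 4*N²) (D(N) = √(N + N²*(-4)) = √(N - 4*N²))
J(k) = 2*k
g(O) = -160 - 8*O (g(O) = -8*(20 + O) = -160 - 8*O)
1121 + g(J(D(5)))*1285 = 1121 + (-160 - 16*√(5*(1 - 4*5)))*1285 = 1121 + (-160 - 16*√(5*(1 - 20)))*1285 = 1121 + (-160 - 16*√(5*(-19)))*1285 = 1121 + (-160 - 16*√(-95))*1285 = 1121 + (-160 - 16*I*√95)*1285 = 1121 + (-205600 - 20560*I*√95) = -204479 - 20560*I*√95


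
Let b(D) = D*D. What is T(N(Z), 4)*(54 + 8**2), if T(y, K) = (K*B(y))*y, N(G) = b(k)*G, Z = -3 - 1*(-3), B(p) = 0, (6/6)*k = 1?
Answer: 0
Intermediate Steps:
k = 1
b(D) = D**2
Z = 0 (Z = -3 + 3 = 0)
N(G) = G (N(G) = 1**2*G = 1*G = G)
T(y, K) = 0 (T(y, K) = (K*0)*y = 0*y = 0)
T(N(Z), 4)*(54 + 8**2) = 0*(54 + 8**2) = 0*(54 + 64) = 0*118 = 0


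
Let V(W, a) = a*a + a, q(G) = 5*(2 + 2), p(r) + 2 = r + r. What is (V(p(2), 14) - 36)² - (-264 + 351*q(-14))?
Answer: 23520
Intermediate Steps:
p(r) = -2 + 2*r (p(r) = -2 + (r + r) = -2 + 2*r)
q(G) = 20 (q(G) = 5*4 = 20)
V(W, a) = a + a² (V(W, a) = a² + a = a + a²)
(V(p(2), 14) - 36)² - (-264 + 351*q(-14)) = (14*(1 + 14) - 36)² - (-264 + 351*20) = (14*15 - 36)² - (-264 + 7020) = (210 - 36)² - 1*6756 = 174² - 6756 = 30276 - 6756 = 23520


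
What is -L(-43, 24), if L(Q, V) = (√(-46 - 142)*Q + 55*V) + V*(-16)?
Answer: -936 + 86*I*√47 ≈ -936.0 + 589.59*I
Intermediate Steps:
L(Q, V) = 39*V + 2*I*Q*√47 (L(Q, V) = (√(-188)*Q + 55*V) - 16*V = ((2*I*√47)*Q + 55*V) - 16*V = (2*I*Q*√47 + 55*V) - 16*V = (55*V + 2*I*Q*√47) - 16*V = 39*V + 2*I*Q*√47)
-L(-43, 24) = -(39*24 + 2*I*(-43)*√47) = -(936 - 86*I*√47) = -936 + 86*I*√47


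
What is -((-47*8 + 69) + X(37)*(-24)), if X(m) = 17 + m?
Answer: 1603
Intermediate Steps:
-((-47*8 + 69) + X(37)*(-24)) = -((-47*8 + 69) + (17 + 37)*(-24)) = -((-376 + 69) + 54*(-24)) = -(-307 - 1296) = -1*(-1603) = 1603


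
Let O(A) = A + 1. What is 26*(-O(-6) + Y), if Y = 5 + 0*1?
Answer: 260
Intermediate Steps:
O(A) = 1 + A
Y = 5 (Y = 5 + 0 = 5)
26*(-O(-6) + Y) = 26*(-(1 - 6) + 5) = 26*(-1*(-5) + 5) = 26*(5 + 5) = 26*10 = 260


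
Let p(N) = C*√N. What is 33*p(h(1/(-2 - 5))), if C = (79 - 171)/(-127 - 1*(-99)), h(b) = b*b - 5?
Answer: 1518*I*√61/49 ≈ 241.96*I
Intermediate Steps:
h(b) = -5 + b² (h(b) = b² - 5 = -5 + b²)
C = 23/7 (C = -92/(-127 + 99) = -92/(-28) = -92*(-1/28) = 23/7 ≈ 3.2857)
p(N) = 23*√N/7
33*p(h(1/(-2 - 5))) = 33*(23*√(-5 + (1/(-2 - 5))²)/7) = 33*(23*√(-5 + (1/(-7))²)/7) = 33*(23*√(-5 + (-⅐)²)/7) = 33*(23*√(-5 + 1/49)/7) = 33*(23*√(-244/49)/7) = 33*(23*(2*I*√61/7)/7) = 33*(46*I*√61/49) = 1518*I*√61/49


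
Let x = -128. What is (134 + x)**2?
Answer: 36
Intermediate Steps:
(134 + x)**2 = (134 - 128)**2 = 6**2 = 36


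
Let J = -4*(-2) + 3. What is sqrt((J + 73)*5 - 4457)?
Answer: I*sqrt(4037) ≈ 63.537*I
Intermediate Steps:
J = 11 (J = 8 + 3 = 11)
sqrt((J + 73)*5 - 4457) = sqrt((11 + 73)*5 - 4457) = sqrt(84*5 - 4457) = sqrt(420 - 4457) = sqrt(-4037) = I*sqrt(4037)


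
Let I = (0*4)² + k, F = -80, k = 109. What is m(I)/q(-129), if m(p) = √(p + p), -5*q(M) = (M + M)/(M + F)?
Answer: -1045*√218/258 ≈ -59.803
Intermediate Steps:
q(M) = -2*M/(5*(-80 + M)) (q(M) = -(M + M)/(5*(M - 80)) = -2*M/(5*(-80 + M)))
I = 109 (I = (0*4)² + 109 = 0² + 109 = 0 + 109 = 109)
m(p) = √2*√p (m(p) = √(2*p) = √2*√p)
m(I)/q(-129) = (√2*√109)/((-2*(-129)/(-400 + 5*(-129)))) = √218/((-2*(-129)/(-400 - 645))) = √218/((-2*(-129)/(-1045))) = √218/((-2*(-129)*(-1/1045))) = √218/(-258/1045) = √218*(-1045/258) = -1045*√218/258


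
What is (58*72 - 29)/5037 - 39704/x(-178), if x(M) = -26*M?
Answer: -45199183/5827809 ≈ -7.7558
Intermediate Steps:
(58*72 - 29)/5037 - 39704/x(-178) = (58*72 - 29)/5037 - 39704/((-26*(-178))) = (4176 - 29)*(1/5037) - 39704/4628 = 4147*(1/5037) - 39704*1/4628 = 4147/5037 - 9926/1157 = -45199183/5827809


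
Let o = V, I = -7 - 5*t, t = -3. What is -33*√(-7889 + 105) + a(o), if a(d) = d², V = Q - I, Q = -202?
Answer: 44100 - 66*I*√1946 ≈ 44100.0 - 2911.5*I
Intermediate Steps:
I = 8 (I = -7 - 5*(-3) = -7 + 15 = 8)
V = -210 (V = -202 - 1*8 = -202 - 8 = -210)
o = -210
-33*√(-7889 + 105) + a(o) = -33*√(-7889 + 105) + (-210)² = -66*I*√1946 + 44100 = 44100 - 66*I*√1946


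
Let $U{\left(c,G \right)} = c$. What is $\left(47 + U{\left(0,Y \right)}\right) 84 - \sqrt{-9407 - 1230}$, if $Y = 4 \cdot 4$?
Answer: $3948 - i \sqrt{10637} \approx 3948.0 - 103.14 i$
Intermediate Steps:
$Y = 16$
$\left(47 + U{\left(0,Y \right)}\right) 84 - \sqrt{-9407 - 1230} = \left(47 + 0\right) 84 - \sqrt{-9407 - 1230} = 47 \cdot 84 - \sqrt{-10637} = 3948 - i \sqrt{10637}$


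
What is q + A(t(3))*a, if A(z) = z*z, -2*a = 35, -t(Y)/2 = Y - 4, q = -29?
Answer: -99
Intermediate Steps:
t(Y) = 8 - 2*Y (t(Y) = -2*(Y - 4) = -2*(-4 + Y) = 8 - 2*Y)
a = -35/2 (a = -½*35 = -35/2 ≈ -17.500)
A(z) = z²
q + A(t(3))*a = -29 + (8 - 2*3)²*(-35/2) = -29 + (8 - 6)²*(-35/2) = -29 + 2²*(-35/2) = -29 + 4*(-35/2) = -29 - 70 = -99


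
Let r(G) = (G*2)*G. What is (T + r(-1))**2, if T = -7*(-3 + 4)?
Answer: 25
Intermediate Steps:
r(G) = 2*G**2 (r(G) = (2*G)*G = 2*G**2)
T = -7 (T = -7*1 = -7)
(T + r(-1))**2 = (-7 + 2*(-1)**2)**2 = (-7 + 2*1)**2 = (-7 + 2)**2 = (-5)**2 = 25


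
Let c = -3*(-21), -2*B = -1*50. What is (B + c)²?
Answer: 7744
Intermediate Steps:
B = 25 (B = -(-1)*50/2 = -½*(-50) = 25)
c = 63
(B + c)² = (25 + 63)² = 88² = 7744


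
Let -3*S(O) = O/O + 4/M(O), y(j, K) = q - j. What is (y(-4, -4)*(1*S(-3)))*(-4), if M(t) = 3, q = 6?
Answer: 280/9 ≈ 31.111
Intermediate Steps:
y(j, K) = 6 - j
S(O) = -7/9 (S(O) = -(O/O + 4/3)/3 = -(1 + 4*(1/3))/3 = -(1 + 4/3)/3 = -1/3*7/3 = -7/9)
(y(-4, -4)*(1*S(-3)))*(-4) = ((6 - 1*(-4))*(1*(-7/9)))*(-4) = ((6 + 4)*(-7/9))*(-4) = (10*(-7/9))*(-4) = -70/9*(-4) = 280/9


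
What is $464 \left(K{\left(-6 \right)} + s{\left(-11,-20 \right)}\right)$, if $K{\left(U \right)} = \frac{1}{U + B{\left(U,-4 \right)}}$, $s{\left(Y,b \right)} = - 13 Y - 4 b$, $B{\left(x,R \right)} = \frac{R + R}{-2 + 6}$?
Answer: $103414$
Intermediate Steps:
$B{\left(x,R \right)} = \frac{R}{2}$ ($B{\left(x,R \right)} = \frac{2 R}{4} = 2 R \frac{1}{4} = \frac{R}{2}$)
$K{\left(U \right)} = \frac{1}{-2 + U}$ ($K{\left(U \right)} = \frac{1}{U + \frac{1}{2} \left(-4\right)} = \frac{1}{U - 2} = \frac{1}{-2 + U}$)
$464 \left(K{\left(-6 \right)} + s{\left(-11,-20 \right)}\right) = 464 \left(\frac{1}{-2 - 6} - -223\right) = 464 \left(\frac{1}{-8} + \left(143 + 80\right)\right) = 464 \left(- \frac{1}{8} + 223\right) = 464 \cdot \frac{1783}{8} = 103414$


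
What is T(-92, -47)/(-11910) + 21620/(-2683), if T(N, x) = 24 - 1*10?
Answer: -128765881/15977265 ≈ -8.0593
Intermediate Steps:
T(N, x) = 14 (T(N, x) = 24 - 10 = 14)
T(-92, -47)/(-11910) + 21620/(-2683) = 14/(-11910) + 21620/(-2683) = 14*(-1/11910) + 21620*(-1/2683) = -7/5955 - 21620/2683 = -128765881/15977265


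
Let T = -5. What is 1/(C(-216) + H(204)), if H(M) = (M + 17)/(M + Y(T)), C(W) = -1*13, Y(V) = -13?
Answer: -191/2262 ≈ -0.084439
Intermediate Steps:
C(W) = -13
H(M) = (17 + M)/(-13 + M) (H(M) = (M + 17)/(M - 13) = (17 + M)/(-13 + M))
1/(C(-216) + H(204)) = 1/(-13 + (17 + 204)/(-13 + 204)) = 1/(-13 + 221/191) = 1/(-2262/191) = -191/2262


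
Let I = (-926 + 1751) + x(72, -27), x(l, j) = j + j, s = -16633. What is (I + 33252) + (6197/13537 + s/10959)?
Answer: 5047222269611/148351983 ≈ 34022.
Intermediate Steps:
x(l, j) = 2*j
I = 771 (I = (-926 + 1751) + 2*(-27) = 825 - 54 = 771)
(I + 33252) + (6197/13537 + s/10959) = (771 + 33252) + (6197/13537 - 16633/10959) = 34023 + (6197*(1/13537) - 16633*1/10959) = 34023 + (6197/13537 - 16633/10959) = 34023 - 157247998/148351983 = 5047222269611/148351983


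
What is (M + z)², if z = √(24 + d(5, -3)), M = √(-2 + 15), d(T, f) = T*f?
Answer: (3 + √13)² ≈ 43.633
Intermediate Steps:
M = √13 ≈ 3.6056
z = 3 (z = √(24 + 5*(-3)) = √(24 - 15) = √9 = 3)
(M + z)² = (√13 + 3)² = (3 + √13)²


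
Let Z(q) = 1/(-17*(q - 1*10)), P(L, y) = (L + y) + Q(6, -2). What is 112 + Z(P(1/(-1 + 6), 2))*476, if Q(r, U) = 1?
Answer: 1974/17 ≈ 116.12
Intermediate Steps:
P(L, y) = 1 + L + y (P(L, y) = (L + y) + 1 = 1 + L + y)
Z(q) = 1/(170 - 17*q) (Z(q) = 1/(-17*(q - 10)) = 1/(-17*(-10 + q)) = 1/(170 - 17*q))
112 + Z(P(1/(-1 + 6), 2))*476 = 112 - 1/(-170 + 17*(1 + 1/(-1 + 6) + 2))*476 = 112 - 1/(-170 + 17*(1 + 1/5 + 2))*476 = 112 - 1/(-170 + 17*(1 + ⅕ + 2))*476 = 112 - 1/(-170 + 17*(16/5))*476 = 112 - 1/(-170 + 272/5)*476 = 112 - 1/(-578/5)*476 = 112 - 1*(-5/578)*476 = 112 + (5/578)*476 = 112 + 70/17 = 1974/17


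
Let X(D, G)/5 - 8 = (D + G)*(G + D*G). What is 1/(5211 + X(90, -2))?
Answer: -1/74829 ≈ -1.3364e-5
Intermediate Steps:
X(D, G) = 40 + 5*(D + G)*(G + D*G) (X(D, G) = 40 + 5*((D + G)*(G + D*G)) = 40 + 5*(D + G)*(G + D*G))
1/(5211 + X(90, -2)) = 1/(5211 + (40 + 5*(-2)**2 + 5*90*(-2) + 5*90*(-2)**2 + 5*(-2)*90**2)) = 1/(5211 + (40 + 5*4 - 900 + 5*90*4 + 5*(-2)*8100)) = 1/(5211 + (40 + 20 - 900 + 1800 - 81000)) = 1/(5211 - 80040) = 1/(-74829) = -1/74829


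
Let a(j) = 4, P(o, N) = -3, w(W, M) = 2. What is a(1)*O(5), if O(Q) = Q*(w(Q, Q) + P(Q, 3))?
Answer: -20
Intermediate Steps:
O(Q) = -Q (O(Q) = Q*(2 - 3) = Q*(-1) = -Q)
a(1)*O(5) = 4*(-1*5) = 4*(-5) = -20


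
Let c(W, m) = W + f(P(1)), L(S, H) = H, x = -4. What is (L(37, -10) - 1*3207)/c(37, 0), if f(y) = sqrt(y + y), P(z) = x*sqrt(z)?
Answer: -119029/1377 + 6434*I*sqrt(2)/1377 ≈ -86.441 + 6.6079*I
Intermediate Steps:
P(z) = -4*sqrt(z)
f(y) = sqrt(2)*sqrt(y) (f(y) = sqrt(2*y) = sqrt(2)*sqrt(y))
c(W, m) = W + 2*I*sqrt(2) (c(W, m) = W + sqrt(2)*sqrt(-4*sqrt(1)) = W + sqrt(2)*sqrt(-4*1) = W + sqrt(2)*sqrt(-4) = W + sqrt(2)*(2*I) = W + 2*I*sqrt(2))
(L(37, -10) - 1*3207)/c(37, 0) = (-10 - 1*3207)/(37 + 2*I*sqrt(2)) = (-10 - 3207)/(37 + 2*I*sqrt(2)) = -3217/(37 + 2*I*sqrt(2))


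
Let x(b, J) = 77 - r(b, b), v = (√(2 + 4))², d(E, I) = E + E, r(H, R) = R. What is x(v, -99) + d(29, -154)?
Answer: 129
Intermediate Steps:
d(E, I) = 2*E
v = 6 (v = (√6)² = 6)
x(b, J) = 77 - b
x(v, -99) + d(29, -154) = (77 - 1*6) + 2*29 = (77 - 6) + 58 = 71 + 58 = 129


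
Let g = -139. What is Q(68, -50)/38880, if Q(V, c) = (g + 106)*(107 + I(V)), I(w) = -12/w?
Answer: -2497/27540 ≈ -0.090668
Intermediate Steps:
Q(V, c) = -3531 + 396/V (Q(V, c) = (-139 + 106)*(107 - 12/V) = -33*(107 - 12/V) = -3531 + 396/V)
Q(68, -50)/38880 = (-3531 + 396/68)/38880 = (-3531 + 396*(1/68))*(1/38880) = (-3531 + 99/17)*(1/38880) = -59928/17*1/38880 = -2497/27540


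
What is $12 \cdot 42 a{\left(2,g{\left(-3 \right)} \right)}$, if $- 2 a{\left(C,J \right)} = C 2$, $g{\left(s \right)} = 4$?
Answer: $-1008$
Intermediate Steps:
$a{\left(C,J \right)} = - C$ ($a{\left(C,J \right)} = - \frac{C 2}{2} = - \frac{2 C}{2} = - C$)
$12 \cdot 42 a{\left(2,g{\left(-3 \right)} \right)} = 12 \cdot 42 \left(\left(-1\right) 2\right) = 504 \left(-2\right) = -1008$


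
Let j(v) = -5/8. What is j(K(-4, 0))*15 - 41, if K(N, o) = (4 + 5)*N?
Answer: -403/8 ≈ -50.375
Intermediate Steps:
K(N, o) = 9*N
j(v) = -5/8 (j(v) = -5*1/8 = -5/8)
j(K(-4, 0))*15 - 41 = -5/8*15 - 41 = -75/8 - 41 = -403/8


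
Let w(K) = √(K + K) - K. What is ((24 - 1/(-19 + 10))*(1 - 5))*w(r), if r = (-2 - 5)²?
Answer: 42532/9 - 6076*√2/9 ≈ 3771.0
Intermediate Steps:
r = 49 (r = (-7)² = 49)
w(K) = -K + √2*√K (w(K) = √(2*K) - K = √2*√K - K = -K + √2*√K)
((24 - 1/(-19 + 10))*(1 - 5))*w(r) = ((24 - 1/(-19 + 10))*(1 - 5))*(-1*49 + √2*√49) = ((24 - 1/(-9))*(-4))*(-49 + √2*7) = ((24 - 1*(-⅑))*(-4))*(-49 + 7*√2) = ((24 + ⅑)*(-4))*(-49 + 7*√2) = ((217/9)*(-4))*(-49 + 7*√2) = -868*(-49 + 7*√2)/9 = 42532/9 - 6076*√2/9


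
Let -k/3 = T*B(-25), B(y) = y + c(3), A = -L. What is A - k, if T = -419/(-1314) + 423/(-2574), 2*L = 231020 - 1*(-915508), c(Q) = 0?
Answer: -17953271663/31317 ≈ -5.7328e+5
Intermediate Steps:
L = 573264 (L = (231020 - 1*(-915508))/2 = (231020 + 915508)/2 = (½)*1146528 = 573264)
A = -573264 (A = -1*573264 = -573264)
T = 14519/93951 (T = -419*(-1/1314) + 423*(-1/2574) = 419/1314 - 47/286 = 14519/93951 ≈ 0.15454)
B(y) = y (B(y) = y + 0 = y)
k = 362975/31317 (k = -14519*(-25)/31317 = -3*(-362975/93951) = 362975/31317 ≈ 11.590)
A - k = -573264 - 1*362975/31317 = -573264 - 362975/31317 = -17953271663/31317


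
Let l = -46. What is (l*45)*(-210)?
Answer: 434700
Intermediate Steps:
(l*45)*(-210) = -46*45*(-210) = -2070*(-210) = 434700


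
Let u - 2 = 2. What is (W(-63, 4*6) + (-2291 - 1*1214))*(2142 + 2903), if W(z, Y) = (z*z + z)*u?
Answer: 61140355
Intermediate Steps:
u = 4 (u = 2 + 2 = 4)
W(z, Y) = 4*z + 4*z**2 (W(z, Y) = (z*z + z)*4 = (z**2 + z)*4 = (z + z**2)*4 = 4*z + 4*z**2)
(W(-63, 4*6) + (-2291 - 1*1214))*(2142 + 2903) = (4*(-63)*(1 - 63) + (-2291 - 1*1214))*(2142 + 2903) = (4*(-63)*(-62) + (-2291 - 1214))*5045 = (15624 - 3505)*5045 = 12119*5045 = 61140355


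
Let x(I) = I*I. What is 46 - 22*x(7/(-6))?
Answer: 289/18 ≈ 16.056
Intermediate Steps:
x(I) = I²
46 - 22*x(7/(-6)) = 46 - 22*(7/(-6))² = 46 - 22*(7*(-⅙))² = 46 - 22*(-7/6)² = 46 - 22*49/36 = 46 - 539/18 = 289/18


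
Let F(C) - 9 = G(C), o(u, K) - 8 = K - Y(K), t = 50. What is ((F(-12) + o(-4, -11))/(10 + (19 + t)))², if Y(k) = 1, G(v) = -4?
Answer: 1/6241 ≈ 0.00016023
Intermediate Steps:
o(u, K) = 7 + K (o(u, K) = 8 + (K - 1*1) = 8 + (K - 1) = 8 + (-1 + K) = 7 + K)
F(C) = 5 (F(C) = 9 - 4 = 5)
((F(-12) + o(-4, -11))/(10 + (19 + t)))² = ((5 + (7 - 11))/(10 + (19 + 50)))² = ((5 - 4)/(10 + 69))² = (1/79)² = 1/6241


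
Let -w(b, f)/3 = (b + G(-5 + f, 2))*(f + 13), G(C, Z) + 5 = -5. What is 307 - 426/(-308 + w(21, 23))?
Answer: 229849/748 ≈ 307.28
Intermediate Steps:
G(C, Z) = -10 (G(C, Z) = -5 - 5 = -10)
w(b, f) = -3*(-10 + b)*(13 + f) (w(b, f) = -3*(b - 10)*(f + 13) = -3*(-10 + b)*(13 + f))
307 - 426/(-308 + w(21, 23)) = 307 - 426/(-308 + (390 - 39*21 + 30*23 - 3*21*23)) = 307 - 426/(-308 + (390 - 819 + 690 - 1449)) = 307 - 426/(-308 - 1188) = 307 - 426/(-1496) = 307 - 426*(-1/1496) = 307 + 213/748 = 229849/748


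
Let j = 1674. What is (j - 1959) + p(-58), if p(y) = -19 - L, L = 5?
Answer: -309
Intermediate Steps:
p(y) = -24 (p(y) = -19 - 1*5 = -19 - 5 = -24)
(j - 1959) + p(-58) = (1674 - 1959) - 24 = -285 - 24 = -309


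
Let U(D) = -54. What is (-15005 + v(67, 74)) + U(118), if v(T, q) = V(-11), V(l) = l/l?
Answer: -15058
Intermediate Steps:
V(l) = 1
v(T, q) = 1
(-15005 + v(67, 74)) + U(118) = (-15005 + 1) - 54 = -15004 - 54 = -15058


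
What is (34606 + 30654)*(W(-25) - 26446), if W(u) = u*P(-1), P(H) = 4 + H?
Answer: -1730760460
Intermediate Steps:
W(u) = 3*u (W(u) = u*(4 - 1) = u*3 = 3*u)
(34606 + 30654)*(W(-25) - 26446) = (34606 + 30654)*(3*(-25) - 26446) = 65260*(-75 - 26446) = 65260*(-26521) = -1730760460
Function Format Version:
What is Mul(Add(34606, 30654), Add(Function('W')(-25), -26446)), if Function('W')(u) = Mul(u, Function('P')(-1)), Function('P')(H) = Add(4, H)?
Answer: -1730760460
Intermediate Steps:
Function('W')(u) = Mul(3, u) (Function('W')(u) = Mul(u, Add(4, -1)) = Mul(u, 3) = Mul(3, u))
Mul(Add(34606, 30654), Add(Function('W')(-25), -26446)) = Mul(Add(34606, 30654), Add(Mul(3, -25), -26446)) = Mul(65260, Add(-75, -26446)) = Mul(65260, -26521) = -1730760460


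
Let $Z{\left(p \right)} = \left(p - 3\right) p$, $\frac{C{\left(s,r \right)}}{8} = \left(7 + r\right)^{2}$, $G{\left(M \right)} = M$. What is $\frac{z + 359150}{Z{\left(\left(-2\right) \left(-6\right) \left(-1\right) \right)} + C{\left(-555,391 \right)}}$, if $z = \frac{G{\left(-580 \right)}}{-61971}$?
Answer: $\frac{11128442615}{39271394526} \approx 0.28337$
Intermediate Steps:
$C{\left(s,r \right)} = 8 \left(7 + r\right)^{2}$
$z = \frac{580}{61971}$ ($z = - \frac{580}{-61971} = \left(-580\right) \left(- \frac{1}{61971}\right) = \frac{580}{61971} \approx 0.0093592$)
$Z{\left(p \right)} = p \left(-3 + p\right)$ ($Z{\left(p \right)} = \left(-3 + p\right) p = p \left(-3 + p\right)$)
$\frac{z + 359150}{Z{\left(\left(-2\right) \left(-6\right) \left(-1\right) \right)} + C{\left(-555,391 \right)}} = \frac{\frac{580}{61971} + 359150}{\left(-2\right) \left(-6\right) \left(-1\right) \left(-3 + \left(-2\right) \left(-6\right) \left(-1\right)\right) + 8 \left(7 + 391\right)^{2}} = \frac{22256885230}{61971 \left(12 \left(-1\right) \left(-3 + 12 \left(-1\right)\right) + 8 \cdot 398^{2}\right)} = \frac{22256885230}{61971 \left(- 12 \left(-3 - 12\right) + 8 \cdot 158404\right)} = \frac{22256885230}{61971 \left(\left(-12\right) \left(-15\right) + 1267232\right)} = \frac{22256885230}{61971 \left(180 + 1267232\right)} = \frac{22256885230}{61971 \cdot 1267412} = \frac{22256885230}{61971} \cdot \frac{1}{1267412} = \frac{11128442615}{39271394526}$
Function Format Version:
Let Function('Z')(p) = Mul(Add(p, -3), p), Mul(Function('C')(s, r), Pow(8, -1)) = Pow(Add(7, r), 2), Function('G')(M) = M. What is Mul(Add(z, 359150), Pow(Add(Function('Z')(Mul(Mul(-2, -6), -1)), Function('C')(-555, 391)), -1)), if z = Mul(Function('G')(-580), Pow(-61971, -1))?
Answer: Rational(11128442615, 39271394526) ≈ 0.28337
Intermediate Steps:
Function('C')(s, r) = Mul(8, Pow(Add(7, r), 2))
z = Rational(580, 61971) (z = Mul(-580, Pow(-61971, -1)) = Mul(-580, Rational(-1, 61971)) = Rational(580, 61971) ≈ 0.0093592)
Function('Z')(p) = Mul(p, Add(-3, p)) (Function('Z')(p) = Mul(Add(-3, p), p) = Mul(p, Add(-3, p)))
Mul(Add(z, 359150), Pow(Add(Function('Z')(Mul(Mul(-2, -6), -1)), Function('C')(-555, 391)), -1)) = Mul(Add(Rational(580, 61971), 359150), Pow(Add(Mul(Mul(Mul(-2, -6), -1), Add(-3, Mul(Mul(-2, -6), -1))), Mul(8, Pow(Add(7, 391), 2))), -1)) = Mul(Rational(22256885230, 61971), Pow(Add(Mul(Mul(12, -1), Add(-3, Mul(12, -1))), Mul(8, Pow(398, 2))), -1)) = Mul(Rational(22256885230, 61971), Pow(Add(Mul(-12, Add(-3, -12)), Mul(8, 158404)), -1)) = Mul(Rational(22256885230, 61971), Pow(Add(Mul(-12, -15), 1267232), -1)) = Mul(Rational(22256885230, 61971), Pow(Add(180, 1267232), -1)) = Mul(Rational(22256885230, 61971), Pow(1267412, -1)) = Mul(Rational(22256885230, 61971), Rational(1, 1267412)) = Rational(11128442615, 39271394526)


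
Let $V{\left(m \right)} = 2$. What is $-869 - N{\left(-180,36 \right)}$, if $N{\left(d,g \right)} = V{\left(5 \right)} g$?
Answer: $-941$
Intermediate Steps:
$N{\left(d,g \right)} = 2 g$
$-869 - N{\left(-180,36 \right)} = -869 - 2 \cdot 36 = -869 - 72 = -941$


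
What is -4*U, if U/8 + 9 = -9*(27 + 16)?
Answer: 12672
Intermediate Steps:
U = -3168 (U = -72 + 8*(-9*(27 + 16)) = -72 + 8*(-9*43) = -72 + 8*(-387) = -72 - 3096 = -3168)
-4*U = -4*(-3168) = 12672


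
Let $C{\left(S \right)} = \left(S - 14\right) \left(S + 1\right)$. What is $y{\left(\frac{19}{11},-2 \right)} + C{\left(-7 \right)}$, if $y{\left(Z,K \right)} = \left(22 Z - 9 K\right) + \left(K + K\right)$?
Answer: $178$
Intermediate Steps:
$y{\left(Z,K \right)} = - 7 K + 22 Z$ ($y{\left(Z,K \right)} = \left(- 9 K + 22 Z\right) + 2 K = - 7 K + 22 Z$)
$C{\left(S \right)} = \left(1 + S\right) \left(-14 + S\right)$ ($C{\left(S \right)} = \left(-14 + S\right) \left(1 + S\right) = \left(1 + S\right) \left(-14 + S\right)$)
$y{\left(\frac{19}{11},-2 \right)} + C{\left(-7 \right)} = \left(\left(-7\right) \left(-2\right) + 22 \cdot \frac{19}{11}\right) - \left(-77 - 49\right) = \left(14 + 22 \cdot 19 \cdot \frac{1}{11}\right) + \left(-14 + 49 + 91\right) = \left(14 + 22 \cdot \frac{19}{11}\right) + 126 = \left(14 + 38\right) + 126 = 52 + 126 = 178$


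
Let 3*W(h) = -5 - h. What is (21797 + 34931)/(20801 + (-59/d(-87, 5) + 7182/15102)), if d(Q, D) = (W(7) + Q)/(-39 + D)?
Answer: 541390759/198311103 ≈ 2.7300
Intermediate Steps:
W(h) = -5/3 - h/3 (W(h) = (-5 - h)/3 = -5/3 - h/3)
d(Q, D) = (-4 + Q)/(-39 + D) (d(Q, D) = ((-5/3 - ⅓*7) + Q)/(-39 + D) = ((-5/3 - 7/3) + Q)/(-39 + D) = (-4 + Q)/(-39 + D))
(21797 + 34931)/(20801 + (-59/d(-87, 5) + 7182/15102)) = (21797 + 34931)/(20801 + (-59*(-39 + 5)/(-4 - 87) + 7182/15102)) = 56728/(20801 + (-59/(-91/(-34)) + 7182*(1/15102))) = 56728/(20801 + (-59/((-1/34*(-91))) + 399/839)) = 56728/(20801 + (-59/91/34 + 399/839)) = 56728/(20801 + (-59*34/91 + 399/839)) = 56728/(20801 + (-2006/91 + 399/839)) = 56728/(20801 - 1646725/76349) = 56728/(1586488824/76349) = 56728*(76349/1586488824) = 541390759/198311103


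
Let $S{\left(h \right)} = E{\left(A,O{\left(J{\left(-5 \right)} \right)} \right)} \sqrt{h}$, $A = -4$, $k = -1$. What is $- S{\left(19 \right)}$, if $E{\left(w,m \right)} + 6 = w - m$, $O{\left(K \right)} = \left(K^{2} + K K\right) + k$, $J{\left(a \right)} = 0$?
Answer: $9 \sqrt{19} \approx 39.23$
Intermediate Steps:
$O{\left(K \right)} = -1 + 2 K^{2}$ ($O{\left(K \right)} = \left(K^{2} + K K\right) - 1 = \left(K^{2} + K^{2}\right) - 1 = 2 K^{2} - 1 = -1 + 2 K^{2}$)
$E{\left(w,m \right)} = -6 + w - m$ ($E{\left(w,m \right)} = -6 - \left(m - w\right) = -6 + w - m$)
$S{\left(h \right)} = - 9 \sqrt{h}$ ($S{\left(h \right)} = \left(-6 - 4 - \left(-1 + 2 \cdot 0^{2}\right)\right) \sqrt{h} = \left(-6 - 4 - \left(-1 + 2 \cdot 0\right)\right) \sqrt{h} = \left(-6 - 4 - \left(-1 + 0\right)\right) \sqrt{h} = \left(-6 - 4 - -1\right) \sqrt{h} = \left(-6 - 4 + 1\right) \sqrt{h} = - 9 \sqrt{h}$)
$- S{\left(19 \right)} = - \left(-9\right) \sqrt{19} = 9 \sqrt{19}$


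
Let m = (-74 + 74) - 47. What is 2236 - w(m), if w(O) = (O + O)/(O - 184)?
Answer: 516422/231 ≈ 2235.6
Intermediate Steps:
m = -47 (m = 0 - 47 = -47)
w(O) = 2*O/(-184 + O) (w(O) = (2*O)/(-184 + O) = 2*O/(-184 + O))
2236 - w(m) = 2236 - 2*(-47)/(-184 - 47) = 2236 - 2*(-47)/(-231) = 2236 - 2*(-47)*(-1)/231 = 2236 - 1*94/231 = 2236 - 94/231 = 516422/231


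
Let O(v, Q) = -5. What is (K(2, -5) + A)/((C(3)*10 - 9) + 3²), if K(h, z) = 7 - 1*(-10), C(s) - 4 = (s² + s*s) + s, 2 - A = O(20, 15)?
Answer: 12/125 ≈ 0.096000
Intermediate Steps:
A = 7 (A = 2 - 1*(-5) = 2 + 5 = 7)
C(s) = 4 + s + 2*s² (C(s) = 4 + ((s² + s*s) + s) = 4 + ((s² + s²) + s) = 4 + (2*s² + s) = 4 + (s + 2*s²) = 4 + s + 2*s²)
K(h, z) = 17 (K(h, z) = 7 + 10 = 17)
(K(2, -5) + A)/((C(3)*10 - 9) + 3²) = (17 + 7)/(((4 + 3 + 2*3²)*10 - 9) + 3²) = 24/(((4 + 3 + 2*9)*10 - 9) + 9) = 24/(((4 + 3 + 18)*10 - 9) + 9) = 24/((25*10 - 9) + 9) = 24/((250 - 9) + 9) = 24/(241 + 9) = 24/250 = 24*(1/250) = 12/125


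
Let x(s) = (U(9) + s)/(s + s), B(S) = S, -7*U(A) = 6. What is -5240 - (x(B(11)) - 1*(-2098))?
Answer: -1130123/154 ≈ -7338.5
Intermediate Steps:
U(A) = -6/7 (U(A) = -⅐*6 = -6/7)
x(s) = (-6/7 + s)/(2*s) (x(s) = (-6/7 + s)/(s + s) = (-6/7 + s)/((2*s)) = (-6/7 + s)*(1/(2*s)) = (-6/7 + s)/(2*s))
-5240 - (x(B(11)) - 1*(-2098)) = -5240 - ((1/14)*(-6 + 7*11)/11 - 1*(-2098)) = -5240 - ((1/14)*(1/11)*(-6 + 77) + 2098) = -5240 - ((1/14)*(1/11)*71 + 2098) = -5240 - (71/154 + 2098) = -5240 - 1*323163/154 = -5240 - 323163/154 = -1130123/154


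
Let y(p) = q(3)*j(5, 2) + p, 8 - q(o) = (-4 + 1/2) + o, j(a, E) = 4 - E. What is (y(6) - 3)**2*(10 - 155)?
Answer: -58000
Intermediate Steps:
q(o) = 23/2 - o (q(o) = 8 - ((-4 + 1/2) + o) = 8 - (-7/2 + o) = 8 + (7/2 - o) = 23/2 - o)
y(p) = 17 + p (y(p) = (23/2 - 1*3)*(4 - 1*2) + p = (23/2 - 3)*(4 - 2) + p = (17/2)*2 + p = 17 + p)
(y(6) - 3)**2*(10 - 155) = ((17 + 6) - 3)**2*(10 - 155) = (23 - 3)**2*(-145) = 20**2*(-145) = 400*(-145) = -58000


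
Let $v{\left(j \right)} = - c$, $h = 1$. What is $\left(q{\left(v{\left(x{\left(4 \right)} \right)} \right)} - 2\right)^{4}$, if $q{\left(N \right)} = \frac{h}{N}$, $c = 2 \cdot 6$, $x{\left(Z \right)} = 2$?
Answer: $\frac{390625}{20736} \approx 18.838$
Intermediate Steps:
$c = 12$
$v{\left(j \right)} = -12$ ($v{\left(j \right)} = \left(-1\right) 12 = -12$)
$q{\left(N \right)} = \frac{1}{N}$ ($q{\left(N \right)} = 1 \frac{1}{N} = \frac{1}{N}$)
$\left(q{\left(v{\left(x{\left(4 \right)} \right)} \right)} - 2\right)^{4} = \left(\frac{1}{-12} - 2\right)^{4} = \left(- \frac{1}{12} - 2\right)^{4} = \left(- \frac{25}{12}\right)^{4} = \frac{390625}{20736}$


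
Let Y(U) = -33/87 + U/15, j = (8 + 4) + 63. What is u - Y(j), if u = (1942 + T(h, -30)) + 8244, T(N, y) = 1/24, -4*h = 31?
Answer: 7086269/696 ≈ 10181.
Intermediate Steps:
h = -31/4 (h = -¼*31 = -31/4 ≈ -7.7500)
j = 75 (j = 12 + 63 = 75)
T(N, y) = 1/24
u = 244465/24 (u = (1942 + 1/24) + 8244 = 46609/24 + 8244 = 244465/24 ≈ 10186.)
Y(U) = -11/29 + U/15 (Y(U) = -33*1/87 + U*(1/15) = -11/29 + U/15)
u - Y(j) = 244465/24 - (-11/29 + (1/15)*75) = 244465/24 - (-11/29 + 5) = 244465/24 - 1*134/29 = 244465/24 - 134/29 = 7086269/696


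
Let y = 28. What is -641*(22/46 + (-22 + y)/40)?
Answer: -185249/460 ≈ -402.72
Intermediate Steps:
-641*(22/46 + (-22 + y)/40) = -641*(22/46 + (-22 + 28)/40) = -641*(22*(1/46) + 6*(1/40)) = -641*(11/23 + 3/20) = -641*289/460 = -185249/460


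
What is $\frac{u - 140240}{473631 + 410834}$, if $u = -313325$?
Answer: $- \frac{90713}{176893} \approx -0.51281$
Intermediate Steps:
$\frac{u - 140240}{473631 + 410834} = \frac{-313325 - 140240}{473631 + 410834} = - \frac{453565}{884465} = \left(-453565\right) \frac{1}{884465} = - \frac{90713}{176893}$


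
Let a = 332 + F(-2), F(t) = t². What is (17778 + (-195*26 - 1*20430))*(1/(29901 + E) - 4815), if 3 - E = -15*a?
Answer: 16657280541/448 ≈ 3.7181e+7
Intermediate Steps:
a = 336 (a = 332 + (-2)² = 332 + 4 = 336)
E = 5043 (E = 3 - (-15)*336 = 3 - 1*(-5040) = 3 + 5040 = 5043)
(17778 + (-195*26 - 1*20430))*(1/(29901 + E) - 4815) = (17778 + (-195*26 - 1*20430))*(1/(29901 + 5043) - 4815) = (17778 + (-5070 - 20430))*(1/34944 - 4815) = (17778 - 25500)*(1/34944 - 4815) = -7722*(-168255359/34944) = 16657280541/448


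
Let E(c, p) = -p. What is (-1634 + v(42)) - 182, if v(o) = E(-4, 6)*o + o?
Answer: -2026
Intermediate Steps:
v(o) = -5*o (v(o) = (-1*6)*o + o = -6*o + o = -5*o)
(-1634 + v(42)) - 182 = (-1634 - 5*42) - 182 = (-1634 - 210) - 182 = -1844 - 182 = -2026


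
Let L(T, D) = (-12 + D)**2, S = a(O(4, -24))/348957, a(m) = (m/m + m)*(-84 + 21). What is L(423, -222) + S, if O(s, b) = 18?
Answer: 303293465/5539 ≈ 54756.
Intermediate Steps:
a(m) = -63 - 63*m (a(m) = (1 + m)*(-63) = -63 - 63*m)
S = -19/5539 (S = (-63 - 63*18)/348957 = (-63 - 1134)*(1/348957) = -1197*1/348957 = -19/5539 ≈ -0.0034302)
L(423, -222) + S = (-12 - 222)**2 - 19/5539 = (-234)**2 - 19/5539 = 54756 - 19/5539 = 303293465/5539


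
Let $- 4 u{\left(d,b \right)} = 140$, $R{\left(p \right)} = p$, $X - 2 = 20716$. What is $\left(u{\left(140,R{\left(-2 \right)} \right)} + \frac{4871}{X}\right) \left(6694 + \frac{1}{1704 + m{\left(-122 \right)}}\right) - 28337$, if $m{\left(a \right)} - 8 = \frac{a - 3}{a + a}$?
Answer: $- \frac{1129979002950766}{4328539227} \approx -2.6105 \cdot 10^{5}$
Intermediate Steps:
$X = 20718$ ($X = 2 + 20716 = 20718$)
$u{\left(d,b \right)} = -35$ ($u{\left(d,b \right)} = \left(- \frac{1}{4}\right) 140 = -35$)
$m{\left(a \right)} = 8 + \frac{-3 + a}{2 a}$ ($m{\left(a \right)} = 8 + \frac{a - 3}{a + a} = 8 + \frac{-3 + a}{2 a}$)
$\left(u{\left(140,R{\left(-2 \right)} \right)} + \frac{4871}{X}\right) \left(6694 + \frac{1}{1704 + m{\left(-122 \right)}}\right) - 28337 = \left(-35 + \frac{4871}{20718}\right) \left(6694 + \frac{1}{1704 + \frac{-3 + 17 \left(-122\right)}{2 \left(-122\right)}}\right) - 28337 = \left(-35 + 4871 \cdot \frac{1}{20718}\right) \left(6694 + \frac{1}{1704 + \frac{1}{2} \left(- \frac{1}{122}\right) \left(-3 - 2074\right)}\right) - 28337 = \left(-35 + \frac{4871}{20718}\right) \left(6694 + \frac{1}{1704 + \frac{1}{2} \left(- \frac{1}{122}\right) \left(-2077\right)}\right) - 28337 = - \frac{720259 \left(6694 + \frac{1}{1704 + \frac{2077}{244}}\right)}{20718} - 28337 = - \frac{720259 \left(6694 + \frac{1}{\frac{417853}{244}}\right)}{20718} - 28337 = - \frac{720259 \left(6694 + \frac{244}{417853}\right)}{20718} - 28337 = \left(- \frac{720259}{20718}\right) \frac{2797108226}{417853} - 28337 = - \frac{1007321186875267}{4328539227} - 28337 = - \frac{1129979002950766}{4328539227}$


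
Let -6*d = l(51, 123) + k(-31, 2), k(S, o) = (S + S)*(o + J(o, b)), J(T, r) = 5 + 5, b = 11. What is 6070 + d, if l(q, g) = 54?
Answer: 6185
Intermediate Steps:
J(T, r) = 10
k(S, o) = 2*S*(10 + o) (k(S, o) = (S + S)*(o + 10) = (2*S)*(10 + o) = 2*S*(10 + o))
d = 115 (d = -(54 + 2*(-31)*(10 + 2))/6 = -(54 + 2*(-31)*12)/6 = -(54 - 744)/6 = -⅙*(-690) = 115)
6070 + d = 6070 + 115 = 6185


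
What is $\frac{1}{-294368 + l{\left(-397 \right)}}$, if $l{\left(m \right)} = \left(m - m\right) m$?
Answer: $- \frac{1}{294368} \approx -3.3971 \cdot 10^{-6}$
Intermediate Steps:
$l{\left(m \right)} = 0$ ($l{\left(m \right)} = 0 m = 0$)
$\frac{1}{-294368 + l{\left(-397 \right)}} = \frac{1}{-294368 + 0} = \frac{1}{-294368} = - \frac{1}{294368}$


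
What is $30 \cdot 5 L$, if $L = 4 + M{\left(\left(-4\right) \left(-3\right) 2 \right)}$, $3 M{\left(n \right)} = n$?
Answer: $1800$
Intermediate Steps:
$M{\left(n \right)} = \frac{n}{3}$
$L = 12$ ($L = 4 + \frac{\left(-4\right) \left(-3\right) 2}{3} = 4 + \frac{12 \cdot 2}{3} = 4 + \frac{1}{3} \cdot 24 = 4 + 8 = 12$)
$30 \cdot 5 L = 30 \cdot 5 \cdot 12 = 30 \cdot 60 = 1800$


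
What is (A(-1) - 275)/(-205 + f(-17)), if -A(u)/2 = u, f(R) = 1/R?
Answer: 221/166 ≈ 1.3313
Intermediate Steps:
f(R) = 1/R
A(u) = -2*u
(A(-1) - 275)/(-205 + f(-17)) = (-2*(-1) - 275)/(-205 + 1/(-17)) = (2 - 275)/(-205 - 1/17) = -273/(-3486/17) = -273*(-17/3486) = 221/166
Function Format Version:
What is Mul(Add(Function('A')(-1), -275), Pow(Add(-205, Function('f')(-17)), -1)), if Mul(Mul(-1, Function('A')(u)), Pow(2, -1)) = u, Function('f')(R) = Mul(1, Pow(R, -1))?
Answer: Rational(221, 166) ≈ 1.3313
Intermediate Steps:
Function('f')(R) = Pow(R, -1)
Function('A')(u) = Mul(-2, u)
Mul(Add(Function('A')(-1), -275), Pow(Add(-205, Function('f')(-17)), -1)) = Mul(Add(Mul(-2, -1), -275), Pow(Add(-205, Pow(-17, -1)), -1)) = Mul(Add(2, -275), Pow(Add(-205, Rational(-1, 17)), -1)) = Mul(-273, Pow(Rational(-3486, 17), -1)) = Mul(-273, Rational(-17, 3486)) = Rational(221, 166)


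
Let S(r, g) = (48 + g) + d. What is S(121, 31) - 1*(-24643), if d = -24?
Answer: 24698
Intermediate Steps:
S(r, g) = 24 + g (S(r, g) = (48 + g) - 24 = 24 + g)
S(121, 31) - 1*(-24643) = (24 + 31) - 1*(-24643) = 55 + 24643 = 24698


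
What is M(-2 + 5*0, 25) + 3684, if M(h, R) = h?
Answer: 3682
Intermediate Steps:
M(-2 + 5*0, 25) + 3684 = (-2 + 5*0) + 3684 = (-2 + 0) + 3684 = -2 + 3684 = 3682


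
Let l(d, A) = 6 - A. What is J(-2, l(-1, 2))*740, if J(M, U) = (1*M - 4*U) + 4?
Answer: -10360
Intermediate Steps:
J(M, U) = 4 + M - 4*U (J(M, U) = (M - 4*U) + 4 = 4 + M - 4*U)
J(-2, l(-1, 2))*740 = (4 - 2 - 4*(6 - 1*2))*740 = (4 - 2 - 4*(6 - 2))*740 = (4 - 2 - 4*4)*740 = (4 - 2 - 16)*740 = -14*740 = -10360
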